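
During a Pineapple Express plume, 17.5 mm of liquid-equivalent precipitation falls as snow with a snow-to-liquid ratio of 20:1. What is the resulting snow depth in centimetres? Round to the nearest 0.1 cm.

Snow depth = liquid × ratio = 17.5 mm × 20 = 350 mm = 35.0 cm.

snow depth ≈ 35.0 cm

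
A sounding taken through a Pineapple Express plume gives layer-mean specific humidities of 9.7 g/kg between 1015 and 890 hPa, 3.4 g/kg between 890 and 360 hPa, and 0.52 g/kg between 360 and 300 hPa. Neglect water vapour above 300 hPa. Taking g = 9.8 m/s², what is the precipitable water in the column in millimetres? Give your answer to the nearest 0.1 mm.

Precipitable water is the column-integrated vapour mass per unit area: PW = (1/g) Σ q̄ Δp, with q in kg/kg and Δp in Pa (1 kg/m² of water = 1 mm).
Layer 1015–890 hPa: Δp = 125 hPa = 12500 Pa, q̄ = 0.0097 kg/kg → 0.0097 × 12500 / 9.8 = 12.37 mm
Layer 890–360 hPa: Δp = 530 hPa = 53000 Pa, q̄ = 0.0034 kg/kg → 0.0034 × 53000 / 9.8 = 18.39 mm
Layer 360–300 hPa: Δp = 60 hPa = 6000 Pa, q̄ = 0.00052 kg/kg → 0.00052 × 6000 / 9.8 = 0.32 mm
PW = 12.37 + 18.39 + 0.32 = 31.08 ≈ 31.1 mm.

PW ≈ 31.1 mm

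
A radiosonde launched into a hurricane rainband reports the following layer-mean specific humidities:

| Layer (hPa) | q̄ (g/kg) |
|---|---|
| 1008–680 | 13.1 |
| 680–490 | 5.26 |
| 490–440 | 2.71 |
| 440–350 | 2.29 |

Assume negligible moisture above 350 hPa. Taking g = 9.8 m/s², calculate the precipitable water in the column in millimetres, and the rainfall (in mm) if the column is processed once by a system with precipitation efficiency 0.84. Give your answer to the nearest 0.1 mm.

PW ≈ 57.5 mm; rainfall ≈ 48.3 mm

Precipitable water is the column-integrated vapour mass per unit area: PW = (1/g) Σ q̄ Δp, with q in kg/kg and Δp in Pa (1 kg/m² of water = 1 mm).
Layer 1008–680 hPa: Δp = 328 hPa = 32800 Pa, q̄ = 0.0131 kg/kg → 0.0131 × 32800 / 9.8 = 43.84 mm
Layer 680–490 hPa: Δp = 190 hPa = 19000 Pa, q̄ = 0.00526 kg/kg → 0.00526 × 19000 / 9.8 = 10.20 mm
Layer 490–440 hPa: Δp = 50 hPa = 5000 Pa, q̄ = 0.00271 kg/kg → 0.00271 × 5000 / 9.8 = 1.38 mm
Layer 440–350 hPa: Δp = 90 hPa = 9000 Pa, q̄ = 0.00229 kg/kg → 0.00229 × 9000 / 9.8 = 2.10 mm
PW = 43.84 + 10.20 + 1.38 + 2.10 = 57.52 ≈ 57.5 mm.
Rainfall = ε × PW = 0.84 × 57.5 = 48.3 mm.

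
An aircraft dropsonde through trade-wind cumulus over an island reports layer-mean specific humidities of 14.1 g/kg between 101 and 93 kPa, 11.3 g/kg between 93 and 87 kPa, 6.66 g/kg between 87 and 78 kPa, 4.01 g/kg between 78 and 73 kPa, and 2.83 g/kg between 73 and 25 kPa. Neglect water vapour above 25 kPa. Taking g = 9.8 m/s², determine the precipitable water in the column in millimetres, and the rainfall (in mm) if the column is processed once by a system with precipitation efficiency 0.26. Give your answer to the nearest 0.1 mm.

PW ≈ 40.5 mm; rainfall ≈ 10.5 mm

Precipitable water is the column-integrated vapour mass per unit area: PW = (1/g) Σ q̄ Δp, with q in kg/kg and Δp in Pa (1 kg/m² of water = 1 mm).
Layer 101–93 kPa: Δp = 80 hPa = 8000 Pa, q̄ = 0.0141 kg/kg → 0.0141 × 8000 / 9.8 = 11.51 mm
Layer 93–87 kPa: Δp = 60 hPa = 6000 Pa, q̄ = 0.0113 kg/kg → 0.0113 × 6000 / 9.8 = 6.92 mm
Layer 87–78 kPa: Δp = 90 hPa = 9000 Pa, q̄ = 0.00666 kg/kg → 0.00666 × 9000 / 9.8 = 6.12 mm
Layer 78–73 kPa: Δp = 50 hPa = 5000 Pa, q̄ = 0.00401 kg/kg → 0.00401 × 5000 / 9.8 = 2.05 mm
Layer 73–25 kPa: Δp = 480 hPa = 48000 Pa, q̄ = 0.00283 kg/kg → 0.00283 × 48000 / 9.8 = 13.86 mm
PW = 11.51 + 6.92 + 6.12 + 2.05 + 13.86 = 40.46 ≈ 40.5 mm.
Rainfall = ε × PW = 0.26 × 40.5 = 10.5 mm.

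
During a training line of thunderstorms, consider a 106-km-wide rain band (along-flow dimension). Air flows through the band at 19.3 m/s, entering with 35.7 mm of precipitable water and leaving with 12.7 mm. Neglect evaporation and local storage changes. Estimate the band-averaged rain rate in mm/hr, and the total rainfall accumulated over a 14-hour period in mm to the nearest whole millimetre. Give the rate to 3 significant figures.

Column moisture flux per unit crosswind length is F = V × PW.
Inflow: F_in = 19.3 × 35.7 = 689.01 mm·m/s
Outflow: F_out = 19.3 × 12.7 = 245.11 mm·m/s
Steady-state rate R = (F_in − F_out)/L = (689.01 − 245.11) / 106000 m = 4.188e-03 mm/s.
R = 4.188e-03 × 3600 = 15.1 mm/hr.
Over 14 h: total = 15.1 × 14 = 211.4 ≈ 211 mm.

R ≈ 15.1 mm/hr; total ≈ 211 mm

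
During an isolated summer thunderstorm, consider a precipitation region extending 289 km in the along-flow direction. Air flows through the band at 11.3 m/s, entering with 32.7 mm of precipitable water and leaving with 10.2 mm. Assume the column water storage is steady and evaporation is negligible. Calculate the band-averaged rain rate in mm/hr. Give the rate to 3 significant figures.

R ≈ 3.17 mm/hr

Column moisture flux per unit crosswind length is F = V × PW.
Inflow: F_in = 11.3 × 32.7 = 369.51 mm·m/s
Outflow: F_out = 11.3 × 10.2 = 115.26 mm·m/s
Steady-state rate R = (F_in − F_out)/L = (369.51 − 115.26) / 289000 m = 8.798e-04 mm/s.
R = 8.798e-04 × 3600 = 3.17 mm/hr.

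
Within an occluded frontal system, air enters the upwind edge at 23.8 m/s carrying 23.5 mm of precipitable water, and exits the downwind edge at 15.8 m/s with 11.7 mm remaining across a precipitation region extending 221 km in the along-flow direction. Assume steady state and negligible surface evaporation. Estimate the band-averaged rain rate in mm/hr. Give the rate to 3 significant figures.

Column moisture flux per unit crosswind length is F = V × PW.
Inflow: F_in = 23.8 × 23.5 = 559.3 mm·m/s
Outflow: F_out = 15.8 × 11.7 = 184.86 mm·m/s
Steady-state rate R = (F_in − F_out)/L = (559.3 − 184.86) / 221000 m = 1.694e-03 mm/s.
R = 1.694e-03 × 3600 = 6.10 mm/hr.

R ≈ 6.10 mm/hr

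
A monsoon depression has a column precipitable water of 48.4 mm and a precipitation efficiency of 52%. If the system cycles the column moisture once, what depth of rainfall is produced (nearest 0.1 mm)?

Rainfall = ε × PW = 0.52 × 48.4 = 25.2 mm.

rainfall ≈ 25.2 mm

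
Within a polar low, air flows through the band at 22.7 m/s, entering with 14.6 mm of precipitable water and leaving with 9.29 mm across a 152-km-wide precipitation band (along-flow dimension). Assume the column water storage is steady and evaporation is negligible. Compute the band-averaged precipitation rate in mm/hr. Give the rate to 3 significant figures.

R ≈ 2.85 mm/hr

Column moisture flux per unit crosswind length is F = V × PW.
Inflow: F_in = 22.7 × 14.6 = 331.42 mm·m/s
Outflow: F_out = 22.7 × 9.29 = 210.883 mm·m/s
Steady-state rate R = (F_in − F_out)/L = (331.42 − 210.883) / 152000 m = 7.930e-04 mm/s.
R = 7.930e-04 × 3600 = 2.85 mm/hr.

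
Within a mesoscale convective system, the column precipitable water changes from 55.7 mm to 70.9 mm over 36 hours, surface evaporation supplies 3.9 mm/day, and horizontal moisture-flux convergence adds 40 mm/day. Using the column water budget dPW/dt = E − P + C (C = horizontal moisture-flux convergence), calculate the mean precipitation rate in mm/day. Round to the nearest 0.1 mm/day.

dPW/dt = (70.9 − 55.7) mm / (36/24 day) = +10.133 mm/day.
P = E + C − dPW/dt = 3.9 + (40) − (+10.133) = 33.8 mm/day.

P ≈ 33.8 mm/day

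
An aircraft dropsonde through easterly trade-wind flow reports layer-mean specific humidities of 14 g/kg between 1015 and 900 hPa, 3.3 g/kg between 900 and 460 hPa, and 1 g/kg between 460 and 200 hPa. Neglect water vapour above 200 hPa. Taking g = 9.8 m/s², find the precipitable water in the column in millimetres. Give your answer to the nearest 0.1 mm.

PW ≈ 33.9 mm

Precipitable water is the column-integrated vapour mass per unit area: PW = (1/g) Σ q̄ Δp, with q in kg/kg and Δp in Pa (1 kg/m² of water = 1 mm).
Layer 1015–900 hPa: Δp = 115 hPa = 11500 Pa, q̄ = 0.014 kg/kg → 0.014 × 11500 / 9.8 = 16.43 mm
Layer 900–460 hPa: Δp = 440 hPa = 44000 Pa, q̄ = 0.0033 kg/kg → 0.0033 × 44000 / 9.8 = 14.82 mm
Layer 460–200 hPa: Δp = 260 hPa = 26000 Pa, q̄ = 0.001 kg/kg → 0.001 × 26000 / 9.8 = 2.65 mm
PW = 16.43 + 14.82 + 2.65 = 33.90 ≈ 33.9 mm.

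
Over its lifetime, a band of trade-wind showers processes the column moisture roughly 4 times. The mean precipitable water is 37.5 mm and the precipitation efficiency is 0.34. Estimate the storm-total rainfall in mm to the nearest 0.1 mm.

rainfall ≈ 51.0 mm

Each cycle deposits ε × PW = 0.34 × 37.5 = 12.75 mm.
Over 4 cycles: 4 × 12.75 = 51.0 mm.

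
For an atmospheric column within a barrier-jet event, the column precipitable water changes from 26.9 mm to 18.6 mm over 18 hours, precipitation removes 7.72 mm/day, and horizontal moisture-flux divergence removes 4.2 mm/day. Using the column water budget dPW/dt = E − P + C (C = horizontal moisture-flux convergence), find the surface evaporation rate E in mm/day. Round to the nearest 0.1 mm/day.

dPW/dt = (18.6 − 26.9) mm / (18/24 day) = -11.067 mm/day.
E = dPW/dt + P − C = (-11.067) + 7.72 − (-4.2) = 0.9 mm/day.

E ≈ 0.9 mm/day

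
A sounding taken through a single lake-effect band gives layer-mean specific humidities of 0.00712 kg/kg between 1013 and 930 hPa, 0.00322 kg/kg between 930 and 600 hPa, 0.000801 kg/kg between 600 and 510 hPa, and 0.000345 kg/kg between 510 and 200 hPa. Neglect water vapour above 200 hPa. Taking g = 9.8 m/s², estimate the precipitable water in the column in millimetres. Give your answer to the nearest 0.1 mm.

Precipitable water is the column-integrated vapour mass per unit area: PW = (1/g) Σ q̄ Δp, with q in kg/kg and Δp in Pa (1 kg/m² of water = 1 mm).
Layer 1013–930 hPa: Δp = 83 hPa = 8300 Pa, q̄ = 0.00712 kg/kg → 0.00712 × 8300 / 9.8 = 6.03 mm
Layer 930–600 hPa: Δp = 330 hPa = 33000 Pa, q̄ = 0.00322 kg/kg → 0.00322 × 33000 / 9.8 = 10.84 mm
Layer 600–510 hPa: Δp = 90 hPa = 9000 Pa, q̄ = 0.000801 kg/kg → 0.000801 × 9000 / 9.8 = 0.74 mm
Layer 510–200 hPa: Δp = 310 hPa = 31000 Pa, q̄ = 0.000345 kg/kg → 0.000345 × 31000 / 9.8 = 1.09 mm
PW = 6.03 + 10.84 + 0.74 + 1.09 = 18.70 ≈ 18.7 mm.

PW ≈ 18.7 mm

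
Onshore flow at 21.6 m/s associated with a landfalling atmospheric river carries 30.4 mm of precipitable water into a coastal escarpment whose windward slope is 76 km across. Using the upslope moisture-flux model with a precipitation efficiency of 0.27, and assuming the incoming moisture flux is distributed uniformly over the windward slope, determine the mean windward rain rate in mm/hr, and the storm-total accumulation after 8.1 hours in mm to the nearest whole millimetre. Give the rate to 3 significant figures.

R ≈ 8.40 mm/hr; total ≈ 68 mm

Incoming column moisture flux per unit ridge length: F = V × PW = 21.6 × 30.4 = 656.64 mm·m/s.
Spread over the 76 km slope with efficiency ε = 0.27: R = ε·F/W = 0.27 × 656.64 / 76000 m = 2.333e-03 mm/s.
R = 2.333e-03 × 3600 = 8.40 mm/hr.
Over 8.1 h: total = 8.40 × 8.1 = 68.04 ≈ 68 mm.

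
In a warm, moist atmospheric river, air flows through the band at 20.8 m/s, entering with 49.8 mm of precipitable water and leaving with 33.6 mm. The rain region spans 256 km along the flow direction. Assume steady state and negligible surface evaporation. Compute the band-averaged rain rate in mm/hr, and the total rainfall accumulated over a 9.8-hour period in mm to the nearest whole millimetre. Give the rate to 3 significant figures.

R ≈ 4.74 mm/hr; total ≈ 46 mm

Column moisture flux per unit crosswind length is F = V × PW.
Inflow: F_in = 20.8 × 49.8 = 1035.84 mm·m/s
Outflow: F_out = 20.8 × 33.6 = 698.88 mm·m/s
Steady-state rate R = (F_in − F_out)/L = (1035.84 − 698.88) / 256000 m = 1.316e-03 mm/s.
R = 1.316e-03 × 3600 = 4.74 mm/hr.
Over 9.8 h: total = 4.74 × 9.8 = 46.452 ≈ 46 mm.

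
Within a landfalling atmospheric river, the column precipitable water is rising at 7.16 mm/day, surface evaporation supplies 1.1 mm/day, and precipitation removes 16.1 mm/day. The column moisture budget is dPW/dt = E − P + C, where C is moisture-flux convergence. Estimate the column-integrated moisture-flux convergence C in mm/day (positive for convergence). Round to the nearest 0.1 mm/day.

C ≈ 22.2 mm/day

dPW/dt = +7.16 mm/day.
C = dPW/dt − E + P = (+7.16) − 1.1 + 16.1 = 22.2 mm/day.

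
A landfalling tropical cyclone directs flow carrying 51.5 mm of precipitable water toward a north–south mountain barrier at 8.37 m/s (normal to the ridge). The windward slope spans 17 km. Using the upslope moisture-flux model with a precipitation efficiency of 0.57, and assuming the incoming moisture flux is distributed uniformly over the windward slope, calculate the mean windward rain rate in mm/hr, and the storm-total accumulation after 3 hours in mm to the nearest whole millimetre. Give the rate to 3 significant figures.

Incoming column moisture flux per unit ridge length: F = V × PW = 8.37 × 51.5 = 431.055 mm·m/s.
Spread over the 17 km slope with efficiency ε = 0.57: R = ε·F/W = 0.57 × 431.055 / 17000 m = 1.445e-02 mm/s.
R = 1.445e-02 × 3600 = 52.0 mm/hr.
Over 3 h: total = 52.0 × 3 = 156 mm.

R ≈ 52.0 mm/hr; total ≈ 156 mm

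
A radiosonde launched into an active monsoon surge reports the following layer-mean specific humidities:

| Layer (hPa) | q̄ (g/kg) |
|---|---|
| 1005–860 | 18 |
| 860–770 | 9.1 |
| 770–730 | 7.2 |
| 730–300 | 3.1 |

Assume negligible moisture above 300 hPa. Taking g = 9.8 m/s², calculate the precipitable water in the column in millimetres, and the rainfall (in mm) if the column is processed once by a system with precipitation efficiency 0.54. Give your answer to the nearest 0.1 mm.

Precipitable water is the column-integrated vapour mass per unit area: PW = (1/g) Σ q̄ Δp, with q in kg/kg and Δp in Pa (1 kg/m² of water = 1 mm).
Layer 1005–860 hPa: Δp = 145 hPa = 14500 Pa, q̄ = 0.018 kg/kg → 0.018 × 14500 / 9.8 = 26.63 mm
Layer 860–770 hPa: Δp = 90 hPa = 9000 Pa, q̄ = 0.0091 kg/kg → 0.0091 × 9000 / 9.8 = 8.36 mm
Layer 770–730 hPa: Δp = 40 hPa = 4000 Pa, q̄ = 0.0072 kg/kg → 0.0072 × 4000 / 9.8 = 2.94 mm
Layer 730–300 hPa: Δp = 430 hPa = 43000 Pa, q̄ = 0.0031 kg/kg → 0.0031 × 43000 / 9.8 = 13.60 mm
PW = 26.63 + 8.36 + 2.94 + 13.60 = 51.53 ≈ 51.5 mm.
Rainfall = ε × PW = 0.54 × 51.5 = 27.8 mm.

PW ≈ 51.5 mm; rainfall ≈ 27.8 mm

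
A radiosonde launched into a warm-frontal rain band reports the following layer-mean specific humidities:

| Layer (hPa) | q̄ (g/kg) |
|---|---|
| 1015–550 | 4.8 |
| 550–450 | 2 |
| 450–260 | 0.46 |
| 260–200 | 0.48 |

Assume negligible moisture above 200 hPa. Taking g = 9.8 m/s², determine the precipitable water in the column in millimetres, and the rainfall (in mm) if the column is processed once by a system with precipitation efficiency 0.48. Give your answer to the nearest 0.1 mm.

Precipitable water is the column-integrated vapour mass per unit area: PW = (1/g) Σ q̄ Δp, with q in kg/kg and Δp in Pa (1 kg/m² of water = 1 mm).
Layer 1015–550 hPa: Δp = 465 hPa = 46500 Pa, q̄ = 0.0048 kg/kg → 0.0048 × 46500 / 9.8 = 22.78 mm
Layer 550–450 hPa: Δp = 100 hPa = 10000 Pa, q̄ = 0.002 kg/kg → 0.002 × 10000 / 9.8 = 2.04 mm
Layer 450–260 hPa: Δp = 190 hPa = 19000 Pa, q̄ = 0.00046 kg/kg → 0.00046 × 19000 / 9.8 = 0.89 mm
Layer 260–200 hPa: Δp = 60 hPa = 6000 Pa, q̄ = 0.00048 kg/kg → 0.00048 × 6000 / 9.8 = 0.29 mm
PW = 22.78 + 2.04 + 0.89 + 0.29 = 26.00 ≈ 26.0 mm.
Rainfall = ε × PW = 0.48 × 26.0 = 12.5 mm.

PW ≈ 26.0 mm; rainfall ≈ 12.5 mm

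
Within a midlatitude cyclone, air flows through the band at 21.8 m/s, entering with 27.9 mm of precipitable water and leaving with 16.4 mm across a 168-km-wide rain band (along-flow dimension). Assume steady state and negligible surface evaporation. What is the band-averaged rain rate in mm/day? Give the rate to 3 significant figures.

Column moisture flux per unit crosswind length is F = V × PW.
Inflow: F_in = 21.8 × 27.9 = 608.22 mm·m/s
Outflow: F_out = 21.8 × 16.4 = 357.52 mm·m/s
Steady-state rate R = (F_in − F_out)/L = (608.22 − 357.52) / 168000 m = 1.492e-03 mm/s.
R = 1.492e-03 × 3600 × 24 = 129 mm/day.

R ≈ 129 mm/day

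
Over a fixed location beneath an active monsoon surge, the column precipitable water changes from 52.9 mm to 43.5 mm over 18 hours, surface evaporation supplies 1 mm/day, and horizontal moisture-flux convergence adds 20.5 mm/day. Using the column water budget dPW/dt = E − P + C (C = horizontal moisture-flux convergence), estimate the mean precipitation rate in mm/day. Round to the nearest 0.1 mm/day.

dPW/dt = (43.5 − 52.9) mm / (18/24 day) = -12.533 mm/day.
P = E + C − dPW/dt = 1 + (20.5) − (-12.533) = 34.0 mm/day.

P ≈ 34.0 mm/day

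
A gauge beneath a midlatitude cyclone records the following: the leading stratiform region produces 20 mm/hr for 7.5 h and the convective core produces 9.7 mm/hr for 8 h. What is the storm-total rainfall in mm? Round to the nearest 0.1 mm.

total ≈ 227.6 mm

Total = Σ Rᵢ Δtᵢ = 20 × 7.5 + 9.7 × 8
      = 150 + 77.6 = 227.6 mm.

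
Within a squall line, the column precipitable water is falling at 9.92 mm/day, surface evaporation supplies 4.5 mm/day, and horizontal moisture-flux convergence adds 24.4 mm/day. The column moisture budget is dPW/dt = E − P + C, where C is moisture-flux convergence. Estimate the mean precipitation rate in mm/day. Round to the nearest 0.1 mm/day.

dPW/dt = -9.92 mm/day.
P = E + C − dPW/dt = 4.5 + (24.4) − (-9.92) = 38.8 mm/day.

P ≈ 38.8 mm/day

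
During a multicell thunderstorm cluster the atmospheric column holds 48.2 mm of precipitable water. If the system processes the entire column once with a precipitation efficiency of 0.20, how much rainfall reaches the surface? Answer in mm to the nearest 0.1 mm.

rainfall ≈ 9.6 mm

Rainfall = ε × PW = 0.20 × 48.2 = 9.6 mm.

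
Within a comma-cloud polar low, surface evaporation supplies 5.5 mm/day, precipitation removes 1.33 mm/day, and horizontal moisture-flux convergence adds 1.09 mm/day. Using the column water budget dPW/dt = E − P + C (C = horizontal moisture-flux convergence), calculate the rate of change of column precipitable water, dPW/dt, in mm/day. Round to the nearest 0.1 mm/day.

dPW/dt ≈ 5.3 mm/day

dPW/dt = E − P + C = 5.5 − 1.33 + (1.09) = 5.3 mm/day.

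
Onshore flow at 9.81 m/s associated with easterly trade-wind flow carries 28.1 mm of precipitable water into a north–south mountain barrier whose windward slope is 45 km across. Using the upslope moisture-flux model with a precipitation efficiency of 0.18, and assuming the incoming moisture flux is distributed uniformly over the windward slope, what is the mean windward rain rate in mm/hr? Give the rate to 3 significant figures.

R ≈ 3.97 mm/hr

Incoming column moisture flux per unit ridge length: F = V × PW = 9.81 × 28.1 = 275.661 mm·m/s.
Spread over the 45 km slope with efficiency ε = 0.18: R = ε·F/W = 0.18 × 275.661 / 45000 m = 1.103e-03 mm/s.
R = 1.103e-03 × 3600 = 3.97 mm/hr.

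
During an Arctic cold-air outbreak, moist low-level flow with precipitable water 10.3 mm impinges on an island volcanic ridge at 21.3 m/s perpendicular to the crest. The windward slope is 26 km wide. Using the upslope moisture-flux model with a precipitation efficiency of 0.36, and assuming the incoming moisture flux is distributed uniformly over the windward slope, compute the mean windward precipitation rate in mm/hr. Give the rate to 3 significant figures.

R ≈ 10.9 mm/hr

Incoming column moisture flux per unit ridge length: F = V × PW = 21.3 × 10.3 = 219.39 mm·m/s.
Spread over the 26 km slope with efficiency ε = 0.36: R = ε·F/W = 0.36 × 219.39 / 26000 m = 3.038e-03 mm/s.
R = 3.038e-03 × 3600 = 10.9 mm/hr.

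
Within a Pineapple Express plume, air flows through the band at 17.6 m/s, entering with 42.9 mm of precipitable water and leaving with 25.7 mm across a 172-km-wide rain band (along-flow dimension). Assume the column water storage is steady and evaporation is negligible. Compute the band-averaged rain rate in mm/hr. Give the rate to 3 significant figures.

Column moisture flux per unit crosswind length is F = V × PW.
Inflow: F_in = 17.6 × 42.9 = 755.04 mm·m/s
Outflow: F_out = 17.6 × 25.7 = 452.32 mm·m/s
Steady-state rate R = (F_in − F_out)/L = (755.04 − 452.32) / 172000 m = 1.760e-03 mm/s.
R = 1.760e-03 × 3600 = 6.34 mm/hr.

R ≈ 6.34 mm/hr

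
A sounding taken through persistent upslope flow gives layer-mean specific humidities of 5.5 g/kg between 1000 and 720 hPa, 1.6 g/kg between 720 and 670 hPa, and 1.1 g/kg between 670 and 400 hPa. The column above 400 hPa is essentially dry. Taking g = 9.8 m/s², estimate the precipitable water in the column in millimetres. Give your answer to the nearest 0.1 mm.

Precipitable water is the column-integrated vapour mass per unit area: PW = (1/g) Σ q̄ Δp, with q in kg/kg and Δp in Pa (1 kg/m² of water = 1 mm).
Layer 1000–720 hPa: Δp = 280 hPa = 28000 Pa, q̄ = 0.0055 kg/kg → 0.0055 × 28000 / 9.8 = 15.71 mm
Layer 720–670 hPa: Δp = 50 hPa = 5000 Pa, q̄ = 0.0016 kg/kg → 0.0016 × 5000 / 9.8 = 0.82 mm
Layer 670–400 hPa: Δp = 270 hPa = 27000 Pa, q̄ = 0.0011 kg/kg → 0.0011 × 27000 / 9.8 = 3.03 mm
PW = 15.71 + 0.82 + 3.03 = 19.56 ≈ 19.6 mm.

PW ≈ 19.6 mm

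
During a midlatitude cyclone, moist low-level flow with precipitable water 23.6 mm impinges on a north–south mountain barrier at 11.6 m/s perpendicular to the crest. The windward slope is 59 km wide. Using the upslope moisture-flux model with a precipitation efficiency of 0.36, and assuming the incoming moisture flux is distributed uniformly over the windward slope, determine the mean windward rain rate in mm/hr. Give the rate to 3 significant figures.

R ≈ 6.01 mm/hr

Incoming column moisture flux per unit ridge length: F = V × PW = 11.6 × 23.6 = 273.76 mm·m/s.
Spread over the 59 km slope with efficiency ε = 0.36: R = ε·F/W = 0.36 × 273.76 / 59000 m = 1.670e-03 mm/s.
R = 1.670e-03 × 3600 = 6.01 mm/hr.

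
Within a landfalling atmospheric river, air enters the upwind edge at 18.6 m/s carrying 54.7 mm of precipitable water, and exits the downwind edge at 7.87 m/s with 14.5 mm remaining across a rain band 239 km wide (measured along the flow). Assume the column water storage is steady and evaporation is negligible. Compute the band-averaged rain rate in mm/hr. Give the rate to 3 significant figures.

R ≈ 13.6 mm/hr

Column moisture flux per unit crosswind length is F = V × PW.
Inflow: F_in = 18.6 × 54.7 = 1017.42 mm·m/s
Outflow: F_out = 7.87 × 14.5 = 114.115 mm·m/s
Steady-state rate R = (F_in − F_out)/L = (1017.42 − 114.115) / 239000 m = 3.780e-03 mm/s.
R = 3.780e-03 × 3600 = 13.6 mm/hr.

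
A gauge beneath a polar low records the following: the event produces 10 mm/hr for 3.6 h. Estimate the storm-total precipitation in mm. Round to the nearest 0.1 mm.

total ≈ 36.0 mm

Total = Σ Rᵢ Δtᵢ = 10 × 3.6
      = 36 = 36.0 mm.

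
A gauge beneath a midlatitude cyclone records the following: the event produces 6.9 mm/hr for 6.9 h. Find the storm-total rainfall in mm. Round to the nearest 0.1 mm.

total ≈ 47.6 mm

Total = Σ Rᵢ Δtᵢ = 6.9 × 6.9
      = 47.61 = 47.6 mm.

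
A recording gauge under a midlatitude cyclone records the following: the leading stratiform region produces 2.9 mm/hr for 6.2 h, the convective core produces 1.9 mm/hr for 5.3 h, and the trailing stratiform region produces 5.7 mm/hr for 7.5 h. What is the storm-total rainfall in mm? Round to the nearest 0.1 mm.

Total = Σ Rᵢ Δtᵢ = 2.9 × 6.2 + 1.9 × 5.3 + 5.7 × 7.5
      = 17.98 + 10.07 + 42.75 = 70.8 mm.

total ≈ 70.8 mm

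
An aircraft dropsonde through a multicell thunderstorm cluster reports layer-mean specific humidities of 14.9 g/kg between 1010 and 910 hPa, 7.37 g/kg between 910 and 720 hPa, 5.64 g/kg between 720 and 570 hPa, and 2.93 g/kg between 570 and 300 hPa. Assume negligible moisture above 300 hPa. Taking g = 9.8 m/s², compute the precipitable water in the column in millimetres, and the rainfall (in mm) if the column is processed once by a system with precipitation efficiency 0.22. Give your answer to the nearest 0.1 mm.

PW ≈ 46.2 mm; rainfall ≈ 10.2 mm

Precipitable water is the column-integrated vapour mass per unit area: PW = (1/g) Σ q̄ Δp, with q in kg/kg and Δp in Pa (1 kg/m² of water = 1 mm).
Layer 1010–910 hPa: Δp = 100 hPa = 10000 Pa, q̄ = 0.0149 kg/kg → 0.0149 × 10000 / 9.8 = 15.20 mm
Layer 910–720 hPa: Δp = 190 hPa = 19000 Pa, q̄ = 0.00737 kg/kg → 0.00737 × 19000 / 9.8 = 14.29 mm
Layer 720–570 hPa: Δp = 150 hPa = 15000 Pa, q̄ = 0.00564 kg/kg → 0.00564 × 15000 / 9.8 = 8.63 mm
Layer 570–300 hPa: Δp = 270 hPa = 27000 Pa, q̄ = 0.00293 kg/kg → 0.00293 × 27000 / 9.8 = 8.07 mm
PW = 15.20 + 14.29 + 8.63 + 8.07 = 46.19 ≈ 46.2 mm.
Rainfall = ε × PW = 0.22 × 46.2 = 10.2 mm.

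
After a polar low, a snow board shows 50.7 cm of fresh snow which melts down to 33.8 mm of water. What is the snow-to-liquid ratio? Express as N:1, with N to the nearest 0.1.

Ratio = snow depth / SWE = 507 mm / 33.8 mm = 15.0, i.e. 15.0:1.

ratio ≈ 15.0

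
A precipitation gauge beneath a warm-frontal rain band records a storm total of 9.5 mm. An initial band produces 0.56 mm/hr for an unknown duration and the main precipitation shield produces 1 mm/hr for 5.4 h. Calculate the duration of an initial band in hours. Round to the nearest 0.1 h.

duration ≈ 7.3 h

Known phases: 1 × 5.4 = 5.4 mm.
Remaining depth = 9.5 − 5.4 = 4.1 mm.
Duration = 4.1 / 0.56 = 7.3 h.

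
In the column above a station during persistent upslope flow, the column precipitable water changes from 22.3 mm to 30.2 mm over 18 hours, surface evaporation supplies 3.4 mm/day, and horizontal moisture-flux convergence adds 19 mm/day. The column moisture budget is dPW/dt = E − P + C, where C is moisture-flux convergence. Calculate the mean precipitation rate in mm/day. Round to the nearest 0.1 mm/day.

dPW/dt = (30.2 − 22.3) mm / (18/24 day) = +10.533 mm/day.
P = E + C − dPW/dt = 3.4 + (19) − (+10.533) = 11.9 mm/day.

P ≈ 11.9 mm/day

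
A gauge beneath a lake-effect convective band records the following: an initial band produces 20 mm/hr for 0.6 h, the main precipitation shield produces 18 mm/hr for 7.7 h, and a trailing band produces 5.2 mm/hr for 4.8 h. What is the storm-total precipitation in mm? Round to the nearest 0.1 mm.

Total = Σ Rᵢ Δtᵢ = 20 × 0.6 + 18 × 7.7 + 5.2 × 4.8
      = 12 + 138.6 + 24.96 = 175.6 mm.

total ≈ 175.6 mm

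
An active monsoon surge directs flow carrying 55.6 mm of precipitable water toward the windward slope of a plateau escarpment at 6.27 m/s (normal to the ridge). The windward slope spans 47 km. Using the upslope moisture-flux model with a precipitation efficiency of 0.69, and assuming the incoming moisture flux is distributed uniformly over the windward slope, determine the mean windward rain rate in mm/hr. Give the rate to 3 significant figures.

Incoming column moisture flux per unit ridge length: F = V × PW = 6.27 × 55.6 = 348.612 mm·m/s.
Spread over the 47 km slope with efficiency ε = 0.69: R = ε·F/W = 0.69 × 348.612 / 47000 m = 5.118e-03 mm/s.
R = 5.118e-03 × 3600 = 18.4 mm/hr.

R ≈ 18.4 mm/hr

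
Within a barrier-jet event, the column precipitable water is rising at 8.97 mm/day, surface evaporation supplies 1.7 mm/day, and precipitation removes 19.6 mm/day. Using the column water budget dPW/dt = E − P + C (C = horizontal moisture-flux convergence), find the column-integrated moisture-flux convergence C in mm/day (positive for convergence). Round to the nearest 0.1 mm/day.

C ≈ 26.9 mm/day

dPW/dt = +8.97 mm/day.
C = dPW/dt − E + P = (+8.97) − 1.7 + 19.6 = 26.9 mm/day.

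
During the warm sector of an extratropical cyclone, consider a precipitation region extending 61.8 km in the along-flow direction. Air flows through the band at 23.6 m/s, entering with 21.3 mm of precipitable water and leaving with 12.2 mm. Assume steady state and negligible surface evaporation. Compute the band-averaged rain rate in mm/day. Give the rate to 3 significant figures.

Column moisture flux per unit crosswind length is F = V × PW.
Inflow: F_in = 23.6 × 21.3 = 502.68 mm·m/s
Outflow: F_out = 23.6 × 12.2 = 287.92 mm·m/s
Steady-state rate R = (F_in − F_out)/L = (502.68 − 287.92) / 61800 m = 3.475e-03 mm/s.
R = 3.475e-03 × 3600 × 24 = 300 mm/day.

R ≈ 300 mm/day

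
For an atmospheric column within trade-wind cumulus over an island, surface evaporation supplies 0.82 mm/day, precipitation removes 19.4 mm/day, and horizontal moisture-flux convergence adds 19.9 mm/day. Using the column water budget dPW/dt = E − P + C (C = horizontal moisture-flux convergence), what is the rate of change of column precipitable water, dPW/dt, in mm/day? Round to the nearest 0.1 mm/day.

dPW/dt ≈ 1.3 mm/day

dPW/dt = E − P + C = 0.82 − 19.4 + (19.9) = 1.3 mm/day.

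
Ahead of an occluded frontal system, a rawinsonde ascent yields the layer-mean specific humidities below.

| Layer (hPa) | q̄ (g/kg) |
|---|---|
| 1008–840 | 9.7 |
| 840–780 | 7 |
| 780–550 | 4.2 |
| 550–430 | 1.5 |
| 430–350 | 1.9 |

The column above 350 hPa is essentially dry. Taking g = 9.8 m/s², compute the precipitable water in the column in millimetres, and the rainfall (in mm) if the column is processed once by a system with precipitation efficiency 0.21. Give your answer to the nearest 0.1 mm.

Precipitable water is the column-integrated vapour mass per unit area: PW = (1/g) Σ q̄ Δp, with q in kg/kg and Δp in Pa (1 kg/m² of water = 1 mm).
Layer 1008–840 hPa: Δp = 168 hPa = 16800 Pa, q̄ = 0.0097 kg/kg → 0.0097 × 16800 / 9.8 = 16.63 mm
Layer 840–780 hPa: Δp = 60 hPa = 6000 Pa, q̄ = 0.007 kg/kg → 0.007 × 6000 / 9.8 = 4.29 mm
Layer 780–550 hPa: Δp = 230 hPa = 23000 Pa, q̄ = 0.0042 kg/kg → 0.0042 × 23000 / 9.8 = 9.86 mm
Layer 550–430 hPa: Δp = 120 hPa = 12000 Pa, q̄ = 0.0015 kg/kg → 0.0015 × 12000 / 9.8 = 1.84 mm
Layer 430–350 hPa: Δp = 80 hPa = 8000 Pa, q̄ = 0.0019 kg/kg → 0.0019 × 8000 / 9.8 = 1.55 mm
PW = 16.63 + 4.29 + 9.86 + 1.84 + 1.55 = 34.17 ≈ 34.2 mm.
Rainfall = ε × PW = 0.21 × 34.2 = 7.2 mm.

PW ≈ 34.2 mm; rainfall ≈ 7.2 mm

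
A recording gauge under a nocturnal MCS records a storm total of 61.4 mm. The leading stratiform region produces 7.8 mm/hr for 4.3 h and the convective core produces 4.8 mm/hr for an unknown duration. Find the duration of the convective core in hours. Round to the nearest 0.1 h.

duration ≈ 5.8 h

Known phases: 7.8 × 4.3 = 33.54 mm.
Remaining depth = 61.4 − 33.54 = 27.86 mm.
Duration = 27.86 / 4.8 = 5.8 h.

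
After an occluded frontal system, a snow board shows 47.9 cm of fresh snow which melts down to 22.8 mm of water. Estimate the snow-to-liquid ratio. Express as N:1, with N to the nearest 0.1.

ratio ≈ 21.0

Ratio = snow depth / SWE = 479 mm / 22.8 mm = 21.0, i.e. 21.0:1.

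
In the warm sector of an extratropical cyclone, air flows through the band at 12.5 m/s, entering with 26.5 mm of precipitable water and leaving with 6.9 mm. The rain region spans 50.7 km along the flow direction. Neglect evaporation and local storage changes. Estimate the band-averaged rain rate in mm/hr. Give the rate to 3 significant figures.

R ≈ 17.4 mm/hr

Column moisture flux per unit crosswind length is F = V × PW.
Inflow: F_in = 12.5 × 26.5 = 331.25 mm·m/s
Outflow: F_out = 12.5 × 6.9 = 86.25 mm·m/s
Steady-state rate R = (F_in − F_out)/L = (331.25 − 86.25) / 50700 m = 4.832e-03 mm/s.
R = 4.832e-03 × 3600 = 17.4 mm/hr.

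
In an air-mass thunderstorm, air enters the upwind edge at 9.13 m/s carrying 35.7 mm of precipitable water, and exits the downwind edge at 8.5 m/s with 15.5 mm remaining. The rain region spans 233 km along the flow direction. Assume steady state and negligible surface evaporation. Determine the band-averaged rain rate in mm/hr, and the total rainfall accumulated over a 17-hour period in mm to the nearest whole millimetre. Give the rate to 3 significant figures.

R ≈ 3.00 mm/hr; total ≈ 51 mm

Column moisture flux per unit crosswind length is F = V × PW.
Inflow: F_in = 9.13 × 35.7 = 325.941 mm·m/s
Outflow: F_out = 8.5 × 15.5 = 131.75 mm·m/s
Steady-state rate R = (F_in − F_out)/L = (325.941 − 131.75) / 233000 m = 8.334e-04 mm/s.
R = 8.334e-04 × 3600 = 3.00 mm/hr.
Over 17 h: total = 3.00 × 17 = 51 mm.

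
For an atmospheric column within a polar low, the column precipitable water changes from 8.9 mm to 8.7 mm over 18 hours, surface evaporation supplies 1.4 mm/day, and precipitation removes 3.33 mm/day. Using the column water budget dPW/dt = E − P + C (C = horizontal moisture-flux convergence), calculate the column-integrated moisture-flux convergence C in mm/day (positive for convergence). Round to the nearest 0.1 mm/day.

C ≈ 1.7 mm/day

dPW/dt = (8.7 − 8.9) mm / (18/24 day) = -0.267 mm/day.
C = dPW/dt − E + P = (-0.267) − 1.4 + 3.33 = 1.7 mm/day.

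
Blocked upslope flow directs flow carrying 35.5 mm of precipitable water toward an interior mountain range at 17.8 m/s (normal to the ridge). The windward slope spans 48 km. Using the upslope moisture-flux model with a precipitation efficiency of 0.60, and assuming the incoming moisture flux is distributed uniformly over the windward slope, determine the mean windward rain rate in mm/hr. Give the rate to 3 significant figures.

R ≈ 28.4 mm/hr

Incoming column moisture flux per unit ridge length: F = V × PW = 17.8 × 35.5 = 631.9 mm·m/s.
Spread over the 48 km slope with efficiency ε = 0.60: R = ε·F/W = 0.60 × 631.9 / 48000 m = 7.899e-03 mm/s.
R = 7.899e-03 × 3600 = 28.4 mm/hr.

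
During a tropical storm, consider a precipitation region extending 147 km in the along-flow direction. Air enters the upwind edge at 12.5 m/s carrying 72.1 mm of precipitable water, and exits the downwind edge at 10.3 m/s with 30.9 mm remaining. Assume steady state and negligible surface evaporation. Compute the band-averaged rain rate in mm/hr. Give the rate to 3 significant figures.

R ≈ 14.3 mm/hr

Column moisture flux per unit crosswind length is F = V × PW.
Inflow: F_in = 12.5 × 72.1 = 901.25 mm·m/s
Outflow: F_out = 10.3 × 30.9 = 318.27 mm·m/s
Steady-state rate R = (F_in − F_out)/L = (901.25 − 318.27) / 147000 m = 3.966e-03 mm/s.
R = 3.966e-03 × 3600 = 14.3 mm/hr.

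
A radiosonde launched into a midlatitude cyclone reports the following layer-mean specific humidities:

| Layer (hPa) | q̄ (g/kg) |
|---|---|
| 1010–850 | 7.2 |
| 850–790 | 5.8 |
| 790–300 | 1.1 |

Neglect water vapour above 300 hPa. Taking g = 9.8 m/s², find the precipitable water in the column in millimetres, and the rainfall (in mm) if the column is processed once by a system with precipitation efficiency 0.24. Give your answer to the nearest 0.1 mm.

Precipitable water is the column-integrated vapour mass per unit area: PW = (1/g) Σ q̄ Δp, with q in kg/kg and Δp in Pa (1 kg/m² of water = 1 mm).
Layer 1010–850 hPa: Δp = 160 hPa = 16000 Pa, q̄ = 0.0072 kg/kg → 0.0072 × 16000 / 9.8 = 11.76 mm
Layer 850–790 hPa: Δp = 60 hPa = 6000 Pa, q̄ = 0.0058 kg/kg → 0.0058 × 6000 / 9.8 = 3.55 mm
Layer 790–300 hPa: Δp = 490 hPa = 49000 Pa, q̄ = 0.0011 kg/kg → 0.0011 × 49000 / 9.8 = 5.50 mm
PW = 11.76 + 3.55 + 5.50 = 20.81 ≈ 20.8 mm.
Rainfall = ε × PW = 0.24 × 20.8 = 5.0 mm.

PW ≈ 20.8 mm; rainfall ≈ 5.0 mm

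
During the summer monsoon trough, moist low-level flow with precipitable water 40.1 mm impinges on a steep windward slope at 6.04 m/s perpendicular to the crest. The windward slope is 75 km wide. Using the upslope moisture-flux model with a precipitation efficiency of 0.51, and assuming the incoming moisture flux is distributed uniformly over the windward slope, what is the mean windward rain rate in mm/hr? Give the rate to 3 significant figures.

Incoming column moisture flux per unit ridge length: F = V × PW = 6.04 × 40.1 = 242.204 mm·m/s.
Spread over the 75 km slope with efficiency ε = 0.51: R = ε·F/W = 0.51 × 242.204 / 75000 m = 1.647e-03 mm/s.
R = 1.647e-03 × 3600 = 5.93 mm/hr.

R ≈ 5.93 mm/hr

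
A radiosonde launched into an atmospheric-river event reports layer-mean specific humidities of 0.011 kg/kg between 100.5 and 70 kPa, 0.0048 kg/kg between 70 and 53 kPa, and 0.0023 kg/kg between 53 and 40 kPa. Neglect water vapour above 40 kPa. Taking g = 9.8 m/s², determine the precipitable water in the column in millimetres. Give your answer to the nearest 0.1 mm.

Precipitable water is the column-integrated vapour mass per unit area: PW = (1/g) Σ q̄ Δp, with q in kg/kg and Δp in Pa (1 kg/m² of water = 1 mm).
Layer 100.5–70 kPa: Δp = 305 hPa = 30500 Pa, q̄ = 0.011 kg/kg → 0.011 × 30500 / 9.8 = 34.23 mm
Layer 70–53 kPa: Δp = 170 hPa = 17000 Pa, q̄ = 0.0048 kg/kg → 0.0048 × 17000 / 9.8 = 8.33 mm
Layer 53–40 kPa: Δp = 130 hPa = 13000 Pa, q̄ = 0.0023 kg/kg → 0.0023 × 13000 / 9.8 = 3.05 mm
PW = 34.23 + 8.33 + 3.05 = 45.61 ≈ 45.6 mm.

PW ≈ 45.6 mm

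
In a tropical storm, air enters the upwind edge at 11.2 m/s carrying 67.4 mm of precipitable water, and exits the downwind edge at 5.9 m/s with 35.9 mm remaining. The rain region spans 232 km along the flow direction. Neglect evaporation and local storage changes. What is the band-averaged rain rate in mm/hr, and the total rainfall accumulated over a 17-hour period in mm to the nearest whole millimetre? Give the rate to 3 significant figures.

Column moisture flux per unit crosswind length is F = V × PW.
Inflow: F_in = 11.2 × 67.4 = 754.88 mm·m/s
Outflow: F_out = 5.9 × 35.9 = 211.81 mm·m/s
Steady-state rate R = (F_in − F_out)/L = (754.88 − 211.81) / 232000 m = 2.341e-03 mm/s.
R = 2.341e-03 × 3600 = 8.43 mm/hr.
Over 17 h: total = 8.43 × 17 = 143.31 ≈ 143 mm.

R ≈ 8.43 mm/hr; total ≈ 143 mm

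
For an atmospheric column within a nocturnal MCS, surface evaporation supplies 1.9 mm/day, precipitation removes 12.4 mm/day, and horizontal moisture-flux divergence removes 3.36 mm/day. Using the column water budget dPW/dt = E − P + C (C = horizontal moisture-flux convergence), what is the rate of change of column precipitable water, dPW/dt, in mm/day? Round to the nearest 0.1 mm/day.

dPW/dt ≈ -13.9 mm/day

dPW/dt = E − P + C = 1.9 − 12.4 + (-3.36) = -13.9 mm/day.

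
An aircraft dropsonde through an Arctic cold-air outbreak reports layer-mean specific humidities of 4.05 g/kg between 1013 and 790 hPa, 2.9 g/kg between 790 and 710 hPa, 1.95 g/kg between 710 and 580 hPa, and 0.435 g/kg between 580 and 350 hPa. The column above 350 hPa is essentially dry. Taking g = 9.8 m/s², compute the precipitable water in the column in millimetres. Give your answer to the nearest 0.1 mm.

Precipitable water is the column-integrated vapour mass per unit area: PW = (1/g) Σ q̄ Δp, with q in kg/kg and Δp in Pa (1 kg/m² of water = 1 mm).
Layer 1013–790 hPa: Δp = 223 hPa = 22300 Pa, q̄ = 0.00405 kg/kg → 0.00405 × 22300 / 9.8 = 9.22 mm
Layer 790–710 hPa: Δp = 80 hPa = 8000 Pa, q̄ = 0.0029 kg/kg → 0.0029 × 8000 / 9.8 = 2.37 mm
Layer 710–580 hPa: Δp = 130 hPa = 13000 Pa, q̄ = 0.00195 kg/kg → 0.00195 × 13000 / 9.8 = 2.59 mm
Layer 580–350 hPa: Δp = 230 hPa = 23000 Pa, q̄ = 0.000435 kg/kg → 0.000435 × 23000 / 9.8 = 1.02 mm
PW = 9.22 + 2.37 + 2.59 + 1.02 = 15.20 ≈ 15.2 mm.

PW ≈ 15.2 mm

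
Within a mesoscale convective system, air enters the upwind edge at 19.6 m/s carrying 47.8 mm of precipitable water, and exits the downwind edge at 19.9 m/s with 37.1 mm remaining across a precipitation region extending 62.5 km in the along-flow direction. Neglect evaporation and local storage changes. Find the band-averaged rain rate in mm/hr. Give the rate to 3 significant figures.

R ≈ 11.4 mm/hr

Column moisture flux per unit crosswind length is F = V × PW.
Inflow: F_in = 19.6 × 47.8 = 936.88 mm·m/s
Outflow: F_out = 19.9 × 37.1 = 738.29 mm·m/s
Steady-state rate R = (F_in − F_out)/L = (936.88 − 738.29) / 62500 m = 3.177e-03 mm/s.
R = 3.177e-03 × 3600 = 11.4 mm/hr.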